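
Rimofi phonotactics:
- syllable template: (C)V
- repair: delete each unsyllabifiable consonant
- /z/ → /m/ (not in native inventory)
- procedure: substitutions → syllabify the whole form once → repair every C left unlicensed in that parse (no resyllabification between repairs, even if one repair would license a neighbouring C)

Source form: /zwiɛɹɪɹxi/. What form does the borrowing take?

Substitution: /z/ → /m/, giving /mwiɛɹɪɹxi/.
Under (C)V, the unsyllabifiable consonants are /m/, /ɹ/ (no codas are permitted; onsets are limited to one consonant).
Deleting the stranded consonants removes /m/, /ɹ/.

wiɛɹɪxi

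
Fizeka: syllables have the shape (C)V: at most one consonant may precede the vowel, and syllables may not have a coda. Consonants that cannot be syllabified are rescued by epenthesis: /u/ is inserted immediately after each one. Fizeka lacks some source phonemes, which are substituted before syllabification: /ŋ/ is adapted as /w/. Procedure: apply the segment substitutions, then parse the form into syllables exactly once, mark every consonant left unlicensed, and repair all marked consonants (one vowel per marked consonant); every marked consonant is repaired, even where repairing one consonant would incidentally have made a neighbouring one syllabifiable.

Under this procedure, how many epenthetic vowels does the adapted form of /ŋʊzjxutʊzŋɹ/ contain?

After substitution the input is /wʊzjxutʊzwɹ/.
The unsyllabifiable consonants are /z/, /j/, /z/, /w/, /ɹ/; each receives one epenthetic vowel.

5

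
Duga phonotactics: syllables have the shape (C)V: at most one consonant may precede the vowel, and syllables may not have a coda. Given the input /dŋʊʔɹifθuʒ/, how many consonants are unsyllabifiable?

Syllabifying with onset maximization leaves /d/, /ʔ/, /f/, /ʒ/ stranded (no codas are permitted; onsets are limited to one consonant).

4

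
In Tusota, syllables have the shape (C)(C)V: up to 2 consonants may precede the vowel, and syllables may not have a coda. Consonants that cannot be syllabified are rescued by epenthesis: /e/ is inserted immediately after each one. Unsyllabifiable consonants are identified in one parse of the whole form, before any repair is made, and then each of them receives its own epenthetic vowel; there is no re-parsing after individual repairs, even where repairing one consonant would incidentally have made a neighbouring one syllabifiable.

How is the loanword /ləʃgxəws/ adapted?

The consonants /ʃ/, /w/, /s/ cannot be parsed into a legal (C)(C)V syllable (no codas are permitted; onsets may contain at most 2 consonants).
Inserting the epenthetic vowel yields /ʃ/ → /ʃe/, /w/ → /we/, /s/ → /se/.

ləʃegxəwese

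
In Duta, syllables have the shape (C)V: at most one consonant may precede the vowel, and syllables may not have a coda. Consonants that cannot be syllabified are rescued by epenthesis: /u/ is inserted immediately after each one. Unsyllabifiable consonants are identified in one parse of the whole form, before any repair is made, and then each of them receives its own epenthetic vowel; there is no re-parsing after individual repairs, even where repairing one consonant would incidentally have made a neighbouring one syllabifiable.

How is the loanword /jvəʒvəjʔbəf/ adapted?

juvəʒuvəjuʔubəfu

The consonants /j/, /ʒ/, /j/, /ʔ/, /f/ cannot be parsed into a legal (C)V syllable (no codas are permitted; onsets are limited to one consonant).
Inserting the epenthetic vowel yields /j/ → /ju/, /ʒ/ → /ʒu/, /j/ → /ju/, /ʔ/ → /ʔu/, /f/ → /fu/.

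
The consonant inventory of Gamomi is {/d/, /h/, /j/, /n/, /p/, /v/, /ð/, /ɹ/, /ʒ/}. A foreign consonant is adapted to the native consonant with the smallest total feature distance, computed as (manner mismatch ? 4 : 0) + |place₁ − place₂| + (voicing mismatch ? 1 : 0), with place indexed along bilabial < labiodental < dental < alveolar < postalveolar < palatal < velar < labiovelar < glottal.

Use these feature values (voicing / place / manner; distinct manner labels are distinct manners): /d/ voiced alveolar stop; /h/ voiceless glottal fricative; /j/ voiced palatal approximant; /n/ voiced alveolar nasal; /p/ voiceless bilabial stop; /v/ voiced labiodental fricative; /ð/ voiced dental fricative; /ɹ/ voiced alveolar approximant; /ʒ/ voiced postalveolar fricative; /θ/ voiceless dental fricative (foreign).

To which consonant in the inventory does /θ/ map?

/ð/ is closest: same manner (fricative), place distance 0 (dental→dental), voicing differs (+1); total 1. Next closest is /v/ at distance 2.

ð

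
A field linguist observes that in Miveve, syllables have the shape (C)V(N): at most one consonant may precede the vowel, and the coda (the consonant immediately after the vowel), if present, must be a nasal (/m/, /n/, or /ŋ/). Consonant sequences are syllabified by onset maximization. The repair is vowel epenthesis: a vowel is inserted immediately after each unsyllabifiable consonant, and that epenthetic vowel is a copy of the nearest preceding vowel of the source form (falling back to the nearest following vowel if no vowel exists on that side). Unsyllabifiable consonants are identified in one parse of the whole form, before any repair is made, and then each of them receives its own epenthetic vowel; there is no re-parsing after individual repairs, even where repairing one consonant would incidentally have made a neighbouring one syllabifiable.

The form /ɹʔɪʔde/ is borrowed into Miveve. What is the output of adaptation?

ɹɪʔɪʔɪde

Syllabifying with onset maximization leaves /ɹ/, /ʔ/ stranded (only a nasal (/m/, /n/, or /ŋ/) is licensed in coda position; onsets are limited to one consonant).
Epenthesis after each stranded consonant: /ɹ/ → /ɹɪ/, /ʔ/ → /ʔɪ/.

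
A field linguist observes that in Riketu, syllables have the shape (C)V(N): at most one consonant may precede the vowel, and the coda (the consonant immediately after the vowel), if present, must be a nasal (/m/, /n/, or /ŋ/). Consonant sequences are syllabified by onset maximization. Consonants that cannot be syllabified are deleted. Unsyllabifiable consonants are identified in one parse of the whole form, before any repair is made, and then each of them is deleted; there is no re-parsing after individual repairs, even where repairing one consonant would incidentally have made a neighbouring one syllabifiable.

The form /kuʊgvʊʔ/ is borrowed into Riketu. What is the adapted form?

kuʊvʊ

Syllabifying with onset maximization leaves /g/, /ʔ/ stranded (only a nasal (/m/, /n/, or /ŋ/) is licensed in coda position; onsets are limited to one consonant).
Deleting the stranded consonants removes /g/, /ʔ/.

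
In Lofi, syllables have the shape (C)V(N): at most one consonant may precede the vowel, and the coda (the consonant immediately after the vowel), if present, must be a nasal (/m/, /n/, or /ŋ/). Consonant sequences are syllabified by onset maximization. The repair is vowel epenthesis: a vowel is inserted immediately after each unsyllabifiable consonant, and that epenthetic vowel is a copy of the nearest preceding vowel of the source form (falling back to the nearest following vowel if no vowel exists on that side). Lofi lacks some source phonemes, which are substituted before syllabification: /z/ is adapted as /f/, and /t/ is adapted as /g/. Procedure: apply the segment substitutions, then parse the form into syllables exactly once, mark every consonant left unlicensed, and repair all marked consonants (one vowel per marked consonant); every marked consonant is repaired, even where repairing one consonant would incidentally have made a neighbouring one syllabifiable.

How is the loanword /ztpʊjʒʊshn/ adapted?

Substitution: /z/ → /f/, /t/ → /g/, giving /fgpʊjʒʊshn/.
Under (C)V(N), the unsyllabifiable consonants are /f/, /g/, /j/, /s/, /h/, /n/ (only a nasal (/m/, /n/, or /ŋ/) is licensed in coda position; onsets are limited to one consonant).
Inserting the epenthetic vowel yields /f/ → /fʊ/, /g/ → /gʊ/, /j/ → /jʊ/, /s/ → /sʊ/, /h/ → /hʊ/, /n/ → /nʊ/.

fʊgʊpʊjʊʒʊsʊhʊnʊ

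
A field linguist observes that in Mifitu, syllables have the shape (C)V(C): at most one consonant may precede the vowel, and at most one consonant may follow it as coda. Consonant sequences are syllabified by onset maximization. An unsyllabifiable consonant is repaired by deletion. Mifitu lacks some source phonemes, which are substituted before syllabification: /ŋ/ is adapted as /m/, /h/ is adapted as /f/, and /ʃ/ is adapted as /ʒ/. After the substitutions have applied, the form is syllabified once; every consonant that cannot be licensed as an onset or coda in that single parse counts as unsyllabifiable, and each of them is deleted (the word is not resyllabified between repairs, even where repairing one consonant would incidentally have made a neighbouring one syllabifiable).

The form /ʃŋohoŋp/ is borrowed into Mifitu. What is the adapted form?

mofom

Substitution: /ʃ/ → /ʒ/, /ŋ/ → /m/, /h/ → /f/, giving /ʒmofomp/.
The consonants /ʒ/, /p/ cannot be parsed into a legal (C)V(C) syllable (at most one coda consonant is licensed; onsets are limited to one consonant).
Each unlicensed consonant is deleted: /ʒ/, /p/.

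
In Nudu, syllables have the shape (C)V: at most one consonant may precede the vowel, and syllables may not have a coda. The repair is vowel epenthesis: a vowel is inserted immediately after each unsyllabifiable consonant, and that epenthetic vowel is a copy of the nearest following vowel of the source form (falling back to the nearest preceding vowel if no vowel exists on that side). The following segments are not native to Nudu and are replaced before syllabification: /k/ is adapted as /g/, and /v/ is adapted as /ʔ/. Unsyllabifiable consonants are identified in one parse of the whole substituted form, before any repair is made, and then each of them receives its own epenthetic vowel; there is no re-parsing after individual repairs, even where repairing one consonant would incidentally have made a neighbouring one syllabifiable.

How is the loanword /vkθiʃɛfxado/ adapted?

Substitution: /v/ → /ʔ/, /k/ → /g/, giving /ʔgθiʃɛfxado/.
Syllabifying with onset maximization leaves /ʔ/, /g/, /f/ stranded (no codas are permitted; onsets are limited to one consonant).
Inserting the epenthetic vowel yields /ʔ/ → /ʔi/, /g/ → /gi/, /f/ → /fa/.

ʔigiθiʃɛfaxado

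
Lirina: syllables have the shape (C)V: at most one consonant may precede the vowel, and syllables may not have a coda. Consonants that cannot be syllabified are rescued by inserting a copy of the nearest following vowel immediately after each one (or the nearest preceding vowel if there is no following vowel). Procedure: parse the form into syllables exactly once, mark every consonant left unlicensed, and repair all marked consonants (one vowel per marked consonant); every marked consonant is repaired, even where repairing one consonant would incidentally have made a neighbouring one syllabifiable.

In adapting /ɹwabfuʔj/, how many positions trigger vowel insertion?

The unsyllabifiable consonants are /ɹ/, /b/, /ʔ/, /j/; each receives one epenthetic vowel.

4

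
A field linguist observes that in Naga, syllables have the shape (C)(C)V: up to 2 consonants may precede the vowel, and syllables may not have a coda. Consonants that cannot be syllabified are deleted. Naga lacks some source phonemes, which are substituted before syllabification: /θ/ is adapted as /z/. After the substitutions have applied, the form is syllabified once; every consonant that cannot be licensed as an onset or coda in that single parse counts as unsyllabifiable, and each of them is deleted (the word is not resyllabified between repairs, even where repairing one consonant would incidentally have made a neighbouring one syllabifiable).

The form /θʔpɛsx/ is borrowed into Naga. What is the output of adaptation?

Substitution: /θ/ → /z/, giving /zʔpɛsx/.
Under (C)(C)V, the unsyllabifiable consonants are /z/, /s/, /x/ (no codas are permitted; onsets may contain at most 2 consonants).
Deleting the stranded consonants removes /z/, /s/, /x/.

ʔpɛ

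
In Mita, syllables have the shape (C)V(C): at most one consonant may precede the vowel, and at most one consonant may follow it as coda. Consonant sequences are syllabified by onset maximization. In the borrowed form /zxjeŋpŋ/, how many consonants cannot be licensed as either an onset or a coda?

Under (C)V(C), the unsyllabifiable consonants are /z/, /x/, /p/, /ŋ/ (at most one coda consonant is licensed; onsets are limited to one consonant).

4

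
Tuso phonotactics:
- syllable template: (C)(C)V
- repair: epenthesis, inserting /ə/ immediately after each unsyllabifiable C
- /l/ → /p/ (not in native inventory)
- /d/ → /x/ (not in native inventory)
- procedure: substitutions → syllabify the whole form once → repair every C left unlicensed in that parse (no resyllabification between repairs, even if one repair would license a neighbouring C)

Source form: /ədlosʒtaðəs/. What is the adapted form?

Substitution: /d/ → /x/, /l/ → /p/, giving /əxposʒtaðəs/.
Syllabifying with onset maximization leaves /s/, /s/ stranded (no codas are permitted; onsets may contain at most 2 consonants).
Inserting the epenthetic vowel yields /s/ → /sə/, /s/ → /sə/.

əxposəʒtaðəsə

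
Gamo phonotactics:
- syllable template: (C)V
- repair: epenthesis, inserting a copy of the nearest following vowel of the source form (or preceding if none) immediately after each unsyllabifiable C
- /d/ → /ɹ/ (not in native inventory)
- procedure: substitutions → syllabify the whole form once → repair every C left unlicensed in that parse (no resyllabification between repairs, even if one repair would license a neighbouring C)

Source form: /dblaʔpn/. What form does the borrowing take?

ɹabalaʔapana

Substitution: /d/ → /ɹ/, giving /ɹblaʔpn/.
Syllabifying with onset maximization leaves /ɹ/, /b/, /ʔ/, /p/, /n/ stranded (no codas are permitted; onsets are limited to one consonant).
Inserting the epenthetic vowel yields /ɹ/ → /ɹa/, /b/ → /ba/, /ʔ/ → /ʔa/, /p/ → /pa/, /n/ → /na/.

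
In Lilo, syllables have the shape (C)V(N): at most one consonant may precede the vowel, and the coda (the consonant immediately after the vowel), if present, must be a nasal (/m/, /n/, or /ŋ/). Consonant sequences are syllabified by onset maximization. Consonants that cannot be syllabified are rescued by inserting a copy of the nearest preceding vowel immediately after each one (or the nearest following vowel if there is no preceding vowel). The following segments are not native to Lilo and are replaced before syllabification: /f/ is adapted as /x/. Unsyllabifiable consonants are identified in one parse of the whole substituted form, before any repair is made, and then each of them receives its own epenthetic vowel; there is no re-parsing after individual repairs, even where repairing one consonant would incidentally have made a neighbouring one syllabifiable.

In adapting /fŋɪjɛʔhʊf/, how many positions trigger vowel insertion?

3

After substitution the input is /xŋɪjɛʔhʊx/.
The unsyllabifiable consonants are /x/, /ʔ/, /x/; each receives one epenthetic vowel.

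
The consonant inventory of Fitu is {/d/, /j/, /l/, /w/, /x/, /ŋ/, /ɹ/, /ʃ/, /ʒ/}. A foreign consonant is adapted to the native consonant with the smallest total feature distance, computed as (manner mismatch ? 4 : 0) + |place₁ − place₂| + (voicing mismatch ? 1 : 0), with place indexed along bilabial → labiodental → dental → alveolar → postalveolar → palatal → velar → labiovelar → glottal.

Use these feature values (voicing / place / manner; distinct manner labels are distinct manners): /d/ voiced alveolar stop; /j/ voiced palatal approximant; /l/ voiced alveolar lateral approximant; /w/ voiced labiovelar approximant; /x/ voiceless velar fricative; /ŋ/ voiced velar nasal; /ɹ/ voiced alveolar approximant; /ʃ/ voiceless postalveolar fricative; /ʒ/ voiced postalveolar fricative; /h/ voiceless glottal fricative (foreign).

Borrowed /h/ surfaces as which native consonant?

x

/x/ is closest: same manner (fricative), place distance 2 (glottal→velar), same voicing; total 2. Next closest is /ʃ/ at distance 4.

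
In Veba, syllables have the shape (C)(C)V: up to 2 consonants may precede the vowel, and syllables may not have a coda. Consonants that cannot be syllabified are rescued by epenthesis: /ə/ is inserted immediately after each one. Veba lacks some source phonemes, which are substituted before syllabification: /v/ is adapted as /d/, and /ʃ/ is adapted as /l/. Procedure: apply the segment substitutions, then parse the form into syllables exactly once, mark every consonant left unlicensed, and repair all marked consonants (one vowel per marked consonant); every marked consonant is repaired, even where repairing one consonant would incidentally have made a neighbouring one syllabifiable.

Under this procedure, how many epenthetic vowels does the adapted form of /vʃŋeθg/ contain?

After substitution the input is /dlŋeθg/.
The unsyllabifiable consonants are /d/, /θ/, /g/; each receives one epenthetic vowel.

3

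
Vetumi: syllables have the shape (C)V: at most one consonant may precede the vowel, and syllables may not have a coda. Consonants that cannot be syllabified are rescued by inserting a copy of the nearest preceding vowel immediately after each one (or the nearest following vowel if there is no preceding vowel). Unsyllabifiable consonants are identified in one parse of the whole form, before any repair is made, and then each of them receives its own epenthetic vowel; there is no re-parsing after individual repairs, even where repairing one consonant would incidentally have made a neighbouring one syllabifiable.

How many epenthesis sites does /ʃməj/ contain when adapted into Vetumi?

2

The unsyllabifiable consonants are /ʃ/, /j/; each receives one epenthetic vowel.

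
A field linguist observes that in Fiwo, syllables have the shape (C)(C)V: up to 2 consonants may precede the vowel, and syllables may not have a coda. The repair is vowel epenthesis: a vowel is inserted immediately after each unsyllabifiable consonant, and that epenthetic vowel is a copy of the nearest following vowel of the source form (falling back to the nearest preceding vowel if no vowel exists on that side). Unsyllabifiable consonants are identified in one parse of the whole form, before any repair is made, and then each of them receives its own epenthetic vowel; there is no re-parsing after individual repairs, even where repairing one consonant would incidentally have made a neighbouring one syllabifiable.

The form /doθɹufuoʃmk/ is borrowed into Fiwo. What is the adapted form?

doθɹufuoʃomoko

Syllabifying with onset maximization leaves /ʃ/, /m/, /k/ stranded (no codas are permitted; onsets may contain at most 2 consonants).
Each unlicensed consonant becomes the onset of a new syllable: /ʃ/ → /ʃo/, /m/ → /mo/, /k/ → /ko/.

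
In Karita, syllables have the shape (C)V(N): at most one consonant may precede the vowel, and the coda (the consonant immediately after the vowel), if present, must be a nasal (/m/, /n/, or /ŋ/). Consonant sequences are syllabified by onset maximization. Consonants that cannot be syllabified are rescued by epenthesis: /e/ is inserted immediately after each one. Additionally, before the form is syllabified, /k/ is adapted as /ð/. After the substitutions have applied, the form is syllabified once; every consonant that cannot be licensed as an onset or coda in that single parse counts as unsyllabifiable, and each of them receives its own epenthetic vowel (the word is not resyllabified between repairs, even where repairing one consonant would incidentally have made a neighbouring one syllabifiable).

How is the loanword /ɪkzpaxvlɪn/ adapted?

ɪðezepaxevelɪn

Substitution: /k/ → /ð/, giving /ɪðzpaxvlɪn/.
Under (C)V(N), the unsyllabifiable consonants are /ð/, /z/, /x/, /v/ (only a nasal (/m/, /n/, or /ŋ/) is licensed in coda position; onsets are limited to one consonant).
Each unlicensed consonant becomes the onset of a new syllable: /ð/ → /ðe/, /z/ → /ze/, /x/ → /xe/, /v/ → /ve/.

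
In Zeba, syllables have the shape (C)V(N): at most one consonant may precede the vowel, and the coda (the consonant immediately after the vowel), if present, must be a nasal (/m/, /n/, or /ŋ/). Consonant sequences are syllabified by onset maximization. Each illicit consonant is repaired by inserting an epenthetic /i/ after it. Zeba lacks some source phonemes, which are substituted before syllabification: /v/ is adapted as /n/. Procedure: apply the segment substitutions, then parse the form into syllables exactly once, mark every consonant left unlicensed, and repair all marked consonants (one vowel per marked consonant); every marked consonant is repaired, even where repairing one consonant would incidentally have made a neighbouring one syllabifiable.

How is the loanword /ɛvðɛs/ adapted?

Substitution: /v/ → /n/, giving /ɛnðɛs/.
The consonants /s/ cannot be parsed into a legal (C)V(N) syllable (only a nasal (/m/, /n/, or /ŋ/) is licensed in coda position; onsets are limited to one consonant).
Inserting the epenthetic vowel yields /s/ → /si/.

ɛnðɛsi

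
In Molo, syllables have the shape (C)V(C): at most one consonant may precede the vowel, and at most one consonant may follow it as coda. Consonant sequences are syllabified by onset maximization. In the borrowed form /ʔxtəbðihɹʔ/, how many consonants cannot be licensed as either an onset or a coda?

4

Under (C)V(C), the unsyllabifiable consonants are /ʔ/, /x/, /ɹ/, /ʔ/ (at most one coda consonant is licensed; onsets are limited to one consonant).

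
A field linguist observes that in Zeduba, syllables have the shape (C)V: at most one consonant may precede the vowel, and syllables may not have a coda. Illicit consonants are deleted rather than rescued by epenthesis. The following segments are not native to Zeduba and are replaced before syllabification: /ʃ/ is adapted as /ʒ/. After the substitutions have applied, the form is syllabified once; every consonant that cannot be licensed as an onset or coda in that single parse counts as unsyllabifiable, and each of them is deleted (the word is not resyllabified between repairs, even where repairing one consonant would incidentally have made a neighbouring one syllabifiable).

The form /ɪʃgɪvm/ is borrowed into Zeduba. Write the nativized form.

Substitution: /ʃ/ → /ʒ/, giving /ɪʒgɪvm/.
Under (C)V, the unsyllabifiable consonants are /ʒ/, /v/, /m/ (no codas are permitted; onsets are limited to one consonant).
Deletion applies to /ʒ/, /v/, /m/.

ɪgɪ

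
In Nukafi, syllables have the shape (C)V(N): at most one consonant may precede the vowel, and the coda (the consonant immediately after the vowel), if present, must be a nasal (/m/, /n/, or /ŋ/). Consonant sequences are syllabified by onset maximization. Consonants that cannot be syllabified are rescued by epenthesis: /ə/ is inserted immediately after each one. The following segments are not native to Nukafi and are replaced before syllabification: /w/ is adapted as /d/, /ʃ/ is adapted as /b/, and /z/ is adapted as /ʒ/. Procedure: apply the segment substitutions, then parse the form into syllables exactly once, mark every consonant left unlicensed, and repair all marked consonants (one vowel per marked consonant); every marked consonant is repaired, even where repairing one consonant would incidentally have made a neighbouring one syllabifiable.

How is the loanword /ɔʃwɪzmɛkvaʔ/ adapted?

ɔbədɪʒəmɛkəvaʔə

Substitution: /ʃ/ → /b/, /w/ → /d/, /z/ → /ʒ/, giving /ɔbdɪʒmɛkvaʔ/.
Syllabifying with onset maximization leaves /b/, /ʒ/, /k/, /ʔ/ stranded (only a nasal (/m/, /n/, or /ŋ/) is licensed in coda position; onsets are limited to one consonant).
Each unlicensed consonant becomes the onset of a new syllable: /b/ → /bə/, /ʒ/ → /ʒə/, /k/ → /kə/, /ʔ/ → /ʔə/.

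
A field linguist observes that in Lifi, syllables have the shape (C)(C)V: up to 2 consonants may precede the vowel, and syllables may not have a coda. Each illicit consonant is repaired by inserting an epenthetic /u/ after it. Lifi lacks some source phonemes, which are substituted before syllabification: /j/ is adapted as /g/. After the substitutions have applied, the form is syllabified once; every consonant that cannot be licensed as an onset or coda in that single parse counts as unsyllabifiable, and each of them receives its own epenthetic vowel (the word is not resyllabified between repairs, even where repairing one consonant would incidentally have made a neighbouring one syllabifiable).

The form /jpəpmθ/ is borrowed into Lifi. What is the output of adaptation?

gpəpumuθu

Substitution: /j/ → /g/, giving /gpəpmθ/.
The consonants /p/, /m/, /θ/ cannot be parsed into a legal (C)(C)V syllable (no codas are permitted; onsets may contain at most 2 consonants).
Epenthesis after each stranded consonant: /p/ → /pu/, /m/ → /mu/, /θ/ → /θu/.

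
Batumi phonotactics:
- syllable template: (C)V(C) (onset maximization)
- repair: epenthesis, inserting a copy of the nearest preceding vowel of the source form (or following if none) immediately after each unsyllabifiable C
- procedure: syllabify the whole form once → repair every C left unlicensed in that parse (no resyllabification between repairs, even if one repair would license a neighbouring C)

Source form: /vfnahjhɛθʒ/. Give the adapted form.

The consonants /v/, /f/, /j/, /ʒ/ cannot be parsed into a legal (C)V(C) syllable (at most one coda consonant is licensed; onsets are limited to one consonant).
Epenthesis after each stranded consonant: /v/ → /va/, /f/ → /fa/, /j/ → /ja/, /ʒ/ → /ʒɛ/.

vafanahjahɛθʒɛ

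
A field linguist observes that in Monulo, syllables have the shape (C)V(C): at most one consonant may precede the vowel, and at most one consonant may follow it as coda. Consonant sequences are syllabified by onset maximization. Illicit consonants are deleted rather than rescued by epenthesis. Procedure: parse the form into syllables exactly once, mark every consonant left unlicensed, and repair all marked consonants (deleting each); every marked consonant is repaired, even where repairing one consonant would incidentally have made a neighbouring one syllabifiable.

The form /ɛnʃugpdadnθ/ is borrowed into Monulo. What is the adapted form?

ɛnʃugdad

Syllabifying with onset maximization leaves /p/, /n/, /θ/ stranded (at most one coda consonant is licensed; onsets are limited to one consonant).
Deletion applies to /p/, /n/, /θ/.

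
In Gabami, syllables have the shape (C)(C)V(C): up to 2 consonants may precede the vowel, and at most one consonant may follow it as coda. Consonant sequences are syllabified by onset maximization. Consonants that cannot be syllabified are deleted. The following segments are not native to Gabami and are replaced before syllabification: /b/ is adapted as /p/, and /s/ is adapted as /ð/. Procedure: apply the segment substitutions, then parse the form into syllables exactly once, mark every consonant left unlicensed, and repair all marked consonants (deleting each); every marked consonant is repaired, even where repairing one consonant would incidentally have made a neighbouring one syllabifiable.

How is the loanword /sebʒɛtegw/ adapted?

Substitution: /s/ → /ð/, /b/ → /p/, giving /ðepʒɛtegw/.
Under (C)(C)V(C), the unsyllabifiable consonants are /w/ (at most one coda consonant is licensed; onsets may contain at most 2 consonants).
Each unlicensed consonant is deleted: /w/.

ðepʒɛteg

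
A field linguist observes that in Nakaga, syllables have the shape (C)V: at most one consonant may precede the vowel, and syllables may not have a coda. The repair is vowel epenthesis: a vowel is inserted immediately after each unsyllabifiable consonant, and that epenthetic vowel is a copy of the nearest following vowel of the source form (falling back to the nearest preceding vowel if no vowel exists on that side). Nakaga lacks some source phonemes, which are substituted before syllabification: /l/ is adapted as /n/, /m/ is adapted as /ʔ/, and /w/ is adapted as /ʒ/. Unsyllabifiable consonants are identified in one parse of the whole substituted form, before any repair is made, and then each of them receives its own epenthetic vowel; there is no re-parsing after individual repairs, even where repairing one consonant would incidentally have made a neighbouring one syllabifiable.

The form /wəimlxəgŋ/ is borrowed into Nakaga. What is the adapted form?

Substitution: /w/ → /ʒ/, /m/ → /ʔ/, /l/ → /n/, giving /ʒəiʔnxəgŋ/.
Syllabifying with onset maximization leaves /ʔ/, /n/, /g/, /ŋ/ stranded (no codas are permitted; onsets are limited to one consonant).
Epenthesis after each stranded consonant: /ʔ/ → /ʔə/, /n/ → /nə/, /g/ → /gə/, /ŋ/ → /ŋə/.

ʒəiʔənəxəgəŋə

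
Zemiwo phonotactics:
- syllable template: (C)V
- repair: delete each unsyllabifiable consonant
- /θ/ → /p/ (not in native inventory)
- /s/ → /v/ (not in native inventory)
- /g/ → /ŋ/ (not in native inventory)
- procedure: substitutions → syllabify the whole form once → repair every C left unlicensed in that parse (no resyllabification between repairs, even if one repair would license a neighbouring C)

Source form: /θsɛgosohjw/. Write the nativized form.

vɛŋovo

Substitution: /θ/ → /p/, /s/ → /v/, /g/ → /ŋ/, giving /pvɛŋovohjw/.
Syllabifying with onset maximization leaves /p/, /h/, /j/, /w/ stranded (no codas are permitted; onsets are limited to one consonant).
Each unlicensed consonant is deleted: /p/, /h/, /j/, /w/.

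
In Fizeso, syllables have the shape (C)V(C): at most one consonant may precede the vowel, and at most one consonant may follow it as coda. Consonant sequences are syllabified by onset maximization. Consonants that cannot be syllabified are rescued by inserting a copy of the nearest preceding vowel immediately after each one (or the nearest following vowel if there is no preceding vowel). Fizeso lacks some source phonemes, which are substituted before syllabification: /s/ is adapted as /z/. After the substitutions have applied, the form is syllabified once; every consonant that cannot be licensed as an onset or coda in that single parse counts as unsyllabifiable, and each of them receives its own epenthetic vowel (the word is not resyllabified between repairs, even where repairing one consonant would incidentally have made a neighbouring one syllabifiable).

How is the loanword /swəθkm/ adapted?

zəwəθkəmə

Substitution: /s/ → /z/, giving /zwəθkm/.
Under (C)V(C), the unsyllabifiable consonants are /z/, /k/, /m/ (at most one coda consonant is licensed; onsets are limited to one consonant).
Each unlicensed consonant becomes the onset of a new syllable: /z/ → /zə/, /k/ → /kə/, /m/ → /mə/.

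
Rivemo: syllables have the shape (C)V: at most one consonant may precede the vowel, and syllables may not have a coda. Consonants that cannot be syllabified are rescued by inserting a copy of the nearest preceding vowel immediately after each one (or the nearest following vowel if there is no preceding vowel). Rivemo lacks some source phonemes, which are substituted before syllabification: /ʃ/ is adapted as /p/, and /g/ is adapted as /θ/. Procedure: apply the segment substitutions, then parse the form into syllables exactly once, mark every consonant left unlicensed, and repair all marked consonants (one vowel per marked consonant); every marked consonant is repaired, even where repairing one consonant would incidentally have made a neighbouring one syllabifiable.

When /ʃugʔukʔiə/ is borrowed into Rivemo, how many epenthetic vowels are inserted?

After substitution the input is /puθʔukʔiə/.
The unsyllabifiable consonants are /θ/, /k/; each receives one epenthetic vowel.

2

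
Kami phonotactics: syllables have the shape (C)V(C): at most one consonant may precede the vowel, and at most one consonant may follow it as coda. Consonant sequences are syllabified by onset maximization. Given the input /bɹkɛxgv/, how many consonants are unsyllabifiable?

4

The consonants /b/, /ɹ/, /g/, /v/ cannot be parsed into a legal (C)V(C) syllable (at most one coda consonant is licensed; onsets are limited to one consonant).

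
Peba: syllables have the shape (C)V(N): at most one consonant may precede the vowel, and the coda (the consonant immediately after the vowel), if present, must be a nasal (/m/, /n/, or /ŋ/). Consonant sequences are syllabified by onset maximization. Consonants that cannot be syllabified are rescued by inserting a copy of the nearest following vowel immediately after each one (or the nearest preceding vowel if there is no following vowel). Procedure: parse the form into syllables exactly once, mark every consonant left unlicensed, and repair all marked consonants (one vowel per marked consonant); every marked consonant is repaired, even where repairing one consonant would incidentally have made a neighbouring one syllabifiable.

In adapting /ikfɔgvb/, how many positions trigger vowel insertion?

4

The unsyllabifiable consonants are /k/, /g/, /v/, /b/; each receives one epenthetic vowel.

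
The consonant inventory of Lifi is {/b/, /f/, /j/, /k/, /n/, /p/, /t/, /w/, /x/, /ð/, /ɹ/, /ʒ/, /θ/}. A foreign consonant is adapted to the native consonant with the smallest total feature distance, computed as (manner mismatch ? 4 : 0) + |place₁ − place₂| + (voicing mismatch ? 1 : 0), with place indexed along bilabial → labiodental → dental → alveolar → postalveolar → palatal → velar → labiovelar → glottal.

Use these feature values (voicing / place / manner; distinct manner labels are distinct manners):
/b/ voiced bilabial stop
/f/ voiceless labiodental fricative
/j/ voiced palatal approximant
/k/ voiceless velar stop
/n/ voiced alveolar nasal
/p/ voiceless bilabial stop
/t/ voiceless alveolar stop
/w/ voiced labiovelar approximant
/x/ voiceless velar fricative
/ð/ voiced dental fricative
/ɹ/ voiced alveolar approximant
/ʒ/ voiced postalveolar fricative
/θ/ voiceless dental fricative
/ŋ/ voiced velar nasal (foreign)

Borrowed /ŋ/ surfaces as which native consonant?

/n/ is closest: same manner (nasal), place distance 3 (velar→alveolar), same voicing; total 3. Next closest is /j/ at distance 5.

n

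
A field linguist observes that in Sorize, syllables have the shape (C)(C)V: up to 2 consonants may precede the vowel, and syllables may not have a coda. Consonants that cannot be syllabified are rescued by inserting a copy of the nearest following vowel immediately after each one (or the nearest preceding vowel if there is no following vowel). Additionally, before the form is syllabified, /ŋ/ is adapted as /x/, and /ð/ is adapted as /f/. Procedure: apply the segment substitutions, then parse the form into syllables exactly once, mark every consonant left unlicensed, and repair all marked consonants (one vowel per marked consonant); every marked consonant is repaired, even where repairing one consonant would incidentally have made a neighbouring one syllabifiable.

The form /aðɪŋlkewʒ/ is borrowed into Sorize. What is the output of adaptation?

afɪxelkeweʒe

Substitution: /ð/ → /f/, /ŋ/ → /x/, giving /afɪxlkewʒ/.
The consonants /x/, /w/, /ʒ/ cannot be parsed into a legal (C)(C)V syllable (no codas are permitted; onsets may contain at most 2 consonants).
Epenthesis after each stranded consonant: /x/ → /xe/, /w/ → /we/, /ʒ/ → /ʒe/.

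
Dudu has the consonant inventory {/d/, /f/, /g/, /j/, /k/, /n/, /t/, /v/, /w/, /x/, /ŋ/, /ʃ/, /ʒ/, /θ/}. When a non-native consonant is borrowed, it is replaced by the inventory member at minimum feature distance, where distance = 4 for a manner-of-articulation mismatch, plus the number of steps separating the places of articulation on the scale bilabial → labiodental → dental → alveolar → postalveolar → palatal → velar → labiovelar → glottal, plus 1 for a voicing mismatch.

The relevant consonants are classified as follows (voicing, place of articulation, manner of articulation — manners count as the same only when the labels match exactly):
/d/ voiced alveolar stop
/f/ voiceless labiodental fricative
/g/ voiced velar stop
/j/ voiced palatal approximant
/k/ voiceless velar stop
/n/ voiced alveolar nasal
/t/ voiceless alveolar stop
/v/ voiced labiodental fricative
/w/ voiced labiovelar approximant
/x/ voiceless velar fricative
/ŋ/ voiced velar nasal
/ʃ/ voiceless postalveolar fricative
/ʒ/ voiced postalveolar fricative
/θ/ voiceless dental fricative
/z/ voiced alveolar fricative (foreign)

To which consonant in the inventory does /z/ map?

/ʒ/ is closest: same manner (fricative), place distance 1 (alveolar→postalveolar), same voicing; total 1. Next closest is /v/ at distance 2.

ʒ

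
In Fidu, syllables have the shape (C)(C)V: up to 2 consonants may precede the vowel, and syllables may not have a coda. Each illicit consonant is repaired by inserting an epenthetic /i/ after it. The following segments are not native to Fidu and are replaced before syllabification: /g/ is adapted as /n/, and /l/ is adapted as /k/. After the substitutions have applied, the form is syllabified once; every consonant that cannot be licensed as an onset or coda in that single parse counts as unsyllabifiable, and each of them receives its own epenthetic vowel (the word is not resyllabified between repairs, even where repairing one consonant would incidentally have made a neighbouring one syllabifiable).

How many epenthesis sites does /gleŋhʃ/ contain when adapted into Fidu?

3

After substitution the input is /nkeŋhʃ/.
The unsyllabifiable consonants are /ŋ/, /h/, /ʃ/; each receives one epenthetic vowel.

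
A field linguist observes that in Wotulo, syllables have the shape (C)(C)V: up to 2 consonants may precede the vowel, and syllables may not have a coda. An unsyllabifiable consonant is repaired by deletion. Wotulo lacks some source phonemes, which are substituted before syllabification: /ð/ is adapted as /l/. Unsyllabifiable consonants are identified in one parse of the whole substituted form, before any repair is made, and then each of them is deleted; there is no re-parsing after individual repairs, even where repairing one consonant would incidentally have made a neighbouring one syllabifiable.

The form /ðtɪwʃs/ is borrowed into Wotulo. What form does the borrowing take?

ltɪ

Substitution: /ð/ → /l/, giving /ltɪwʃs/.
Syllabifying with onset maximization leaves /w/, /ʃ/, /s/ stranded (no codas are permitted; onsets may contain at most 2 consonants).
Deleting the stranded consonants removes /w/, /ʃ/, /s/.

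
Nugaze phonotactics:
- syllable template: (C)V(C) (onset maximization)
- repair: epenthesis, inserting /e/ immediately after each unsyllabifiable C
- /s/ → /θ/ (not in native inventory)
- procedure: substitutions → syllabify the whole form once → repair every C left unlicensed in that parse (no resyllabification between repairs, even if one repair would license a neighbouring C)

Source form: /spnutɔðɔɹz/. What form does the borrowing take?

θepenutɔðɔɹze

Substitution: /s/ → /θ/, giving /θpnutɔðɔɹz/.
Syllabifying with onset maximization leaves /θ/, /p/, /z/ stranded (at most one coda consonant is licensed; onsets are limited to one consonant).
Each unlicensed consonant becomes the onset of a new syllable: /θ/ → /θe/, /p/ → /pe/, /z/ → /ze/.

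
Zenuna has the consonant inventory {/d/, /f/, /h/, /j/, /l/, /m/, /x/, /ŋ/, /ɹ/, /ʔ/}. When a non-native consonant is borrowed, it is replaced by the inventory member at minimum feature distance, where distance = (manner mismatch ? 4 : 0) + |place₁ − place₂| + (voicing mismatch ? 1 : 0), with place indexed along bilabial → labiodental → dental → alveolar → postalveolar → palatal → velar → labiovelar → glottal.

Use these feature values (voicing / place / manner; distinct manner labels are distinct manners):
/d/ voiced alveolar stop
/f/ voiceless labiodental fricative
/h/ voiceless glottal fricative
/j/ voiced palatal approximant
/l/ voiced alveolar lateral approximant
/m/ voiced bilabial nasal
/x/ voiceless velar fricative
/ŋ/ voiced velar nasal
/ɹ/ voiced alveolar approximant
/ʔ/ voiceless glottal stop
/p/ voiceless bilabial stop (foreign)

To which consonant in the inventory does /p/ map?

/d/ is closest: same manner (stop), place distance 3 (bilabial→alveolar), voicing differs (+1); total 4. Next closest is /f/ at distance 5.

d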